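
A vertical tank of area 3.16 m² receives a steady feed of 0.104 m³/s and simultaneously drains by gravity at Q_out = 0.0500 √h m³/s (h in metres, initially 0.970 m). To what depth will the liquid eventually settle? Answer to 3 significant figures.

A dh/dt = Q_in − 0.0500 √h. Steady state requires inflow = outflow:
Q_in = 0.0500 √h_ss ⇒ √h_ss = 0.104/0.0500 = 2.0800.
h_ss = 2.0800² = 4.3264 m. (Since h₀ = 0.970 m < h_ss, the level will rise toward this value.)

4.33 m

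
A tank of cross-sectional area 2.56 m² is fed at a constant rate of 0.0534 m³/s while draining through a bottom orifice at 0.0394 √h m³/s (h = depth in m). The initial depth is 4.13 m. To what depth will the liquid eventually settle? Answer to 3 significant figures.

Level balance: A dh/dt = 0.0534 − 0.0394 √h. Setting dh/dt = 0:
Q_in = 0.0394 √h_ss ⇒ √h_ss = 0.0534/0.0394 = 1.3553.
h_ss = 1.3553² = 1.8369 m. (Since h₀ = 4.13 m > h_ss, the level will fall toward this value.)

1.84 m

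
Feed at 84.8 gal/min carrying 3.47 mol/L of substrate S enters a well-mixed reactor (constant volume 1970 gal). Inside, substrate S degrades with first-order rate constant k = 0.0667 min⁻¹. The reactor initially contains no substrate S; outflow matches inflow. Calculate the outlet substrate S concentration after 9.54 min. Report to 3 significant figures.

0.883 mol/L

V dC/dt = Q(C_in − C) − k V C.
dC/dt = (Q/V) C_in − (Q/V + k) C; effective rate a = Q/V + k = 0.043046 + 0.0667 = 0.10975 min⁻¹.
C_ss = Q C_in/(Q + kV) = 1.3610 mol/L; C(t) = C_ss + (C₀ − C_ss) e^(−a t).
C(9.54) = 1.3610 + (-1.3610)·e^(−0.10975·9.54) = 1.3610 + (-1.3610)·0.35100 = 0.88332 mol/L.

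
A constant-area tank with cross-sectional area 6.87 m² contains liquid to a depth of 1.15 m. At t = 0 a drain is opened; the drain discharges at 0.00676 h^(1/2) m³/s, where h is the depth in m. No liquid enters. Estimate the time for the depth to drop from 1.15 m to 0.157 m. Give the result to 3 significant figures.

Mass balance (ρ constant): A dh/dt = −0.00676 √h.
Separate and integrate: 2(√h − √h₀) = −(0.00676/A) t.
t = 2A(√h₀ − √h)/0.00676 = 2·6.87·(√1.15 − √0.157)/0.00676
  = 13.740 × (1.0724 − 0.39623) / 0.00676 = 1374.3 s.

1370 s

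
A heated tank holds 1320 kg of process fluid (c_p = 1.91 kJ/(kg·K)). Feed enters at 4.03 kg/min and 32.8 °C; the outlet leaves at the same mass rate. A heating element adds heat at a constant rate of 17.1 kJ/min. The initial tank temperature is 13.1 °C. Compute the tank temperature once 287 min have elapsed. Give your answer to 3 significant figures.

25.9 °C

Unsteady energy balance on the tank contents: M c_p dT/dt = ṁ c_p (T_in − T) + 17.1.
τ = M/ṁ = 327.54 min; T_ss = T_in + Q̇/(ṁ c_p) = 32.8 + 17.1/(4.03·1.91) = 35.022 °C.
Solution: T(t) = T_ss + (T₀ − T_ss) e^(−t/τ).
T(287) = 35.022 + (-21.922)·e^(−287/327.54) = 35.022 + (-21.922)·0.41635 = 25.894 °C.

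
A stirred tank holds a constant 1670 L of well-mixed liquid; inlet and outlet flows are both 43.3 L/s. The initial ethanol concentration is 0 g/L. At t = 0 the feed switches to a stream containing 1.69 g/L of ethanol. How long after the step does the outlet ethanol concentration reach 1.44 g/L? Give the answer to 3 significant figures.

Unsteady species balance (constant V, well mixed): V dC/dt = Q(C_in − C), so τ = V/Q = 38.568 s.
C(t) = C_in + (C₀ − C_in) e^(−t/τ). Set C = 1.44 and solve for t:
e^(−t/τ) = (C − C_in)/(C₀ − C_in) = (1.44 − 1.69)/(0 − 1.69) = 0.14793
t = −τ ln(…) = 38.568 × 1.9110 = 73.705 s.

73.7 s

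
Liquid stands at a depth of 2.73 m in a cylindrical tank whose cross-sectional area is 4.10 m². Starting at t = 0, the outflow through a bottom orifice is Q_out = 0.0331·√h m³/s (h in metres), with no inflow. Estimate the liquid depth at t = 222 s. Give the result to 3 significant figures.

With no inflow, A dh/dt = −0.0331 √h.
∫ h^(−1/2) dh = −(0.0331/A) ∫ dt, giving 2√h = 2√h₀ − (0.0331/A) t.
√h = √2.73 − 0.0331·222/(2·4.10) = 1.6523 − 0.89612 = 0.75615.
h = 0.75615² = 0.57176 m.

0.572 m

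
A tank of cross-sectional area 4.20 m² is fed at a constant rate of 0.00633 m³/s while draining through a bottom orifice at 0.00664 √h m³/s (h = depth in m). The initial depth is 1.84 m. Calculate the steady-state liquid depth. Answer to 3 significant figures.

A dh/dt = Q_in − 0.00664 √h. Steady state requires inflow = outflow:
Q_in = 0.00664 √h_ss ⇒ √h_ss = 0.00633/0.00664 = 0.95331.
h_ss = 0.95331² = 0.90881 m. (Since h₀ = 1.84 m > h_ss, the level will fall toward this value.)

0.909 m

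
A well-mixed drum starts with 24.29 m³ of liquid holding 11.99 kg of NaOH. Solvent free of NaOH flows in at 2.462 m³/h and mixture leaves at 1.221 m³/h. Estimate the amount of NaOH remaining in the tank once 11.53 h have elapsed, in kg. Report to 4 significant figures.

Total volume: dV/dt = Q_in − Q_out = 1.24100 m³/h, so V(t) = 24.29 + 1.24100 t and V(11.53) = 38.5987 m³.
Species balance (pure solvent in): dm/dt = −Q_out · m/V(t).
Separate: dm/m = −Q_out dt/V(t) ⇒ ln(m/m₀) = −(Q_out/(Q_in−Q_out)) ln(V/V₀).
m = m₀ (V₀/V)^(Q_out/(Q_in−Q_out)) = 11.99 × (24.29/38.5987)^(0.983884) = 7.60178 kg.

7.602 kg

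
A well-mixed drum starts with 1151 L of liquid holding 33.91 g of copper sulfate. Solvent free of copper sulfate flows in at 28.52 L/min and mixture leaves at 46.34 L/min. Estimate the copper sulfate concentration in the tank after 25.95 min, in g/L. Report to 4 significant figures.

Let m(t) be the amount of copper sulfate. Volume: V(t) = V₀ + (Q_in − Q_out) t = 1151 − 17.8200 t; V(25.95) = 688.571 L.
Solute balance: dm/dt = 0 − Q_out C = −Q_out m/V(t).
dm/m = −Q_out dt/(V₀ − 17.8200 t); integrating gives ln(m/m₀) = −(Q_out/(Q_in−Q_out)) ln(V/V₀).
m = m₀ (V₀/V)^(Q_out/(Q_in−Q_out)) = 33.91 × (1151/688.571)^(-2.60045) = 8.91453 g.
C = m/V = 8.91453/688.571 = 0.0129464 g/L.

0.01295 g/L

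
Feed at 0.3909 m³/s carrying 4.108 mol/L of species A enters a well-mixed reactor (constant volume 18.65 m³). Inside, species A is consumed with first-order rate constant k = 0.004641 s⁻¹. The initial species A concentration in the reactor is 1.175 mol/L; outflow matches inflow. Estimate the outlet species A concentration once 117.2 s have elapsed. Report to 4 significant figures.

3.254 mol/L

Species balance: V dC/dt = Q C_in − Q C − k V C.
dC/dt = (Q/V) C_in − (Q/V + k) C; effective rate a = Q/V + k = 0.0209598 + 0.004641 = 0.0256008 s⁻¹.
C_ss = Q C_in/(Q + kV) = 3.36329 mol/L; C(t) = C_ss + (C₀ − C_ss) e^(−a t).
C(117.2) = 3.36329 + (-2.18829)·e^(−0.0256008·117.2) = 3.36329 + (-2.18829)·0.0497666 = 3.25438 mol/L.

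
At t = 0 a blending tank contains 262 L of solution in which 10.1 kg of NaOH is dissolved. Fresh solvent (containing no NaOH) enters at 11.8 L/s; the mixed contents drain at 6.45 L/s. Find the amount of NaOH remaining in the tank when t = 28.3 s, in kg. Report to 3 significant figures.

5.83 kg

Total volume: dV/dt = Q_in − Q_out = 5.3500 L/s, so V(t) = 262 + 5.3500 t and V(28.3) = 413.41 L.
Solute balance: dm/dt = 0 − Q_out C = −Q_out m/V(t).
Separate: dm/m = −Q_out dt/V(t) ⇒ ln(m/m₀) = −(Q_out/(Q_in−Q_out)) ln(V/V₀).
m = m₀ (V₀/V)^(Q_out/(Q_in−Q_out)) = 10.1 × (262/413.41)^(1.2056) = 5.8280 kg.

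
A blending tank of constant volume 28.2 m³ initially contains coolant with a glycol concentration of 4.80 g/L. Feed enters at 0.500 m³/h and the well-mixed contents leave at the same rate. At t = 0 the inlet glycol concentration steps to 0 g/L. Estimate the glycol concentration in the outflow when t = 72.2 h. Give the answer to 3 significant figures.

Accumulation = in − out for the solute gives V dC/dt = Q(C_in − C).
Rewrite as dC/dt + C/τ = C_in/τ, τ = V/Q = 56.400 h.
Solution: C(t) = C_in + (C₀ − C_in) e^(−t/τ).
C(72.2) = 0 + (4.80 − 0)·e^(−72.2/56.400) = 0 + (4.8000)·0.27800 = 1.3344 g/L.

1.33 g/L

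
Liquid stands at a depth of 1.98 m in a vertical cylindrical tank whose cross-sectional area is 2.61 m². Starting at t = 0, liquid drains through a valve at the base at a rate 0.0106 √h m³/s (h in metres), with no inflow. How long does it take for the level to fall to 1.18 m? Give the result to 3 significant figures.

158 s

Volume balance on the tank: A dh/dt = −0.0106 √h.
Separate and integrate: 2(√h − √h₀) = −(0.0106/A) t.
t = 2A(√h₀ − √h)/0.0106 = 2·2.61·(√1.98 − √1.18)/0.0106
  = 5.2200 × (1.4071 − 1.0863) / 0.0106 = 158.00 s.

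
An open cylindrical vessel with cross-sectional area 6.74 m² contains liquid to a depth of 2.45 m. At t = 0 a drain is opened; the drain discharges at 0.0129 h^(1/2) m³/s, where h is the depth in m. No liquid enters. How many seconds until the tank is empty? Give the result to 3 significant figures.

With no inflow, A dh/dt = −0.0129 √h.
This is separable: 2 d(√h)/dt = −0.0129/A, so √h = √h₀ − (0.0129/(2A)) t.
Set h = 0: 2√h₀ = (0.0129/A) t_empty ⇒ t_empty = 2A√h₀/0.0129.
t_empty = 2·6.74·√2.45/0.0129 = 13.480·1.5652/0.0129 = 1635.6 s.

1640 s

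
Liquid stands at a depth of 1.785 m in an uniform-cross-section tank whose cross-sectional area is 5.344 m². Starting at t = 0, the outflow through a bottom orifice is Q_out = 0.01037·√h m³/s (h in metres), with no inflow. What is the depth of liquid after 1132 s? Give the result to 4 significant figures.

A dh/dt = −Q_out = −0.01037 √h.
This is separable: 2 d(√h)/dt = −0.01037/A, so √h = √h₀ − (0.01037/(2A)) t.
√h = √1.785 − 0.01037·1132/(2·5.344) = 1.33604 − 1.09832 = 0.237719.
h = 0.237719² = 0.0565105 m.

0.05651 m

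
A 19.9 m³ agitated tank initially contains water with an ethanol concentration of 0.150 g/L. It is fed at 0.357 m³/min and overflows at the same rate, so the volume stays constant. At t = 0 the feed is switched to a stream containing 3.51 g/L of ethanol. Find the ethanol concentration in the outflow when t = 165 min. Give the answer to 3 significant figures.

Accumulation = in − out for the solute gives V dC/dt = Q(C_in − C).
Rewrite as dC/dt + C/τ = C_in/τ, τ = V/Q = 55.742 min.
C approaches C_in exponentially: C(t) = C_in + (C₀ − C_in) e^(−t/τ).
C(165) = 3.51 + (0.150 − 3.51)·e^(−165/55.742) = 3.51 + (-3.3600)·0.051816 = 3.3359 g/L.

3.34 g/L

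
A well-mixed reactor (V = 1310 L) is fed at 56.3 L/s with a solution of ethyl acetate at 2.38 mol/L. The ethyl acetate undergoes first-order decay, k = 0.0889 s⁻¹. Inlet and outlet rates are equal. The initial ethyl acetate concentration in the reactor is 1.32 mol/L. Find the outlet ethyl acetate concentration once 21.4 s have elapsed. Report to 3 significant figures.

Accumulation = in − out − consumed: V dC/dt = Q C_in − Q C − k V C.
This is linear with rate a = Q/V + k = 0.13188 s⁻¹.
C_ss = Q C_in/(Q + kV) = 0.77561 mol/L; C(t) = C_ss + (C₀ − C_ss) e^(−a t).
C(21.4) = 0.77561 + (0.54439)·e^(−0.13188·21.4) = 0.77561 + (0.54439)·0.059477 = 0.80799 mol/L.

0.808 mol/L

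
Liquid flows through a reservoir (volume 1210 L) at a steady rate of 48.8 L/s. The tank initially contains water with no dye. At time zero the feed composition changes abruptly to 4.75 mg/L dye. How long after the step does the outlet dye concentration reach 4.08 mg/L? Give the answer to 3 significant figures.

Species balance on the tank: V dC/dt = Q(C_in − C), so τ = V/Q = 24.795 s.
C(t) = C_in + (C₀ − C_in) e^(−t/τ). Set C = 4.08 and solve for t:
e^(−t/τ) = (C − C_in)/(C₀ − C_in) = (4.08 − 4.75)/(0 − 4.75) = 0.14105
t = −τ ln(…) = 24.795 × 1.9586 = 48.564 s.

48.6 s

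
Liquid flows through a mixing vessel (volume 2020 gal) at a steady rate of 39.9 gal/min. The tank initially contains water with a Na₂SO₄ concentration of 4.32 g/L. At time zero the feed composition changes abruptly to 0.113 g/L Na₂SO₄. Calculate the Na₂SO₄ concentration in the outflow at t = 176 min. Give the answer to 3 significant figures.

0.243 g/L

Transient balance on the dissolved component: V dC/dt = Q(C_in − C).
So dC/dt = (C_in − C)/τ with τ = V/Q = 2020/39.9 = 50.627 min.
Integrating: C(t) = C_in + (C₀ − C_in) e^(−t/τ).
C(176) = 0.113 + (4.32 − 0.113)·e^(−176/50.627) = 0.113 + (4.2070)·0.030917 = 0.24307 g/L.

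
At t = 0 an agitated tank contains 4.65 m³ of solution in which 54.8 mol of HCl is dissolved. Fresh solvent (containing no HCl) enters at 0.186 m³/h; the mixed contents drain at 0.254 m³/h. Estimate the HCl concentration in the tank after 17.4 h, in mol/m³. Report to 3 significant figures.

Let m(t) be the amount of HCl. Volume: V(t) = V₀ + (Q_in − Q_out) t = 4.65 − 0.068000 t; V(17.4) = 3.4668 m³.
No HCl enters, so dm/dt = −Q_out · (m/V).
Separate: dm/m = −Q_out dt/V(t) ⇒ ln(m/m₀) = −(Q_out/(Q_in−Q_out)) ln(V/V₀).
m = m₀ (V₀/V)^(Q_out/(Q_in−Q_out)) = 54.8 × (4.65/3.4668)^(-3.7353) = 18.300 mol.
C = m/V = 18.300/3.4668 = 5.2785 mol/m³.

5.28 mol/m³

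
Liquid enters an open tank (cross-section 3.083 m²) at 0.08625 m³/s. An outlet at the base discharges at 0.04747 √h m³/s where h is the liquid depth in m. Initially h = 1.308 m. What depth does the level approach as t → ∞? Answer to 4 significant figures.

3.301 m

Level balance: A dh/dt = 0.08625 − 0.04747 √h. Setting dh/dt = 0:
Q_in = 0.04747 √h_ss ⇒ √h_ss = 0.08625/0.04747 = 1.81694.
h_ss = 1.81694² = 3.30126 m. (Since h₀ = 1.308 m < h_ss, the level will rise toward this value.)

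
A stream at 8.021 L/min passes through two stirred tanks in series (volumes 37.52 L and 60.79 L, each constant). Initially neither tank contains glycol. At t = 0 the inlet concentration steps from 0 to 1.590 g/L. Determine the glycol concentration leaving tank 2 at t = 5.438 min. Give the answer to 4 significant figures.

0.3648 g/L

Each tank obeys Vᵢ dCᵢ/dt = Q(Cᵢ₋₁ − Cᵢ), so τᵢ = Vᵢ/Q.
τ₁ = 37.52/8.021 = 4.67772 min; τ₂ = 60.79/8.021 = 7.57886 min.
Solving the cascade with C₁(0)=C₂(0)=0 gives C₂(t) = C_in[1 − (τ₁ e^(−t/τ₁) − τ₂ e^(−t/τ₂))/(τ₁ − τ₂)].
At t = 5.438: e^(−t/τ₁) = 0.312693, e^(−t/τ₂) = 0.487960.
C₂ = 1.590·[1 − (4.67772·0.312693 − 7.57886·0.487960)/(-2.90113)] = 1.590·0.229445 = 0.364818 g/L.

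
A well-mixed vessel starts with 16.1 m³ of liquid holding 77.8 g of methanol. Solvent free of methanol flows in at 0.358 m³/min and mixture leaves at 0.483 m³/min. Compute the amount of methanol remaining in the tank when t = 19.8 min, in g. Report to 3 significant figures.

Total volume: dV/dt = Q_in − Q_out = -0.12500 m³/min, so V(t) = 16.1 − 0.12500 t and V(19.8) = 13.625 m³.
Solute balance: dm/dt = 0 − Q_out C = −Q_out m/V(t).
dm/m = −Q_out dt/(V₀ − 0.12500 t); integrating gives ln(m/m₀) = −(Q_out/(Q_in−Q_out)) ln(V/V₀).
m = m₀ (V₀/V)^(Q_out/(Q_in−Q_out)) = 77.8 × (16.1/13.625)^(-3.8640) = 40.821 g.

40.8 g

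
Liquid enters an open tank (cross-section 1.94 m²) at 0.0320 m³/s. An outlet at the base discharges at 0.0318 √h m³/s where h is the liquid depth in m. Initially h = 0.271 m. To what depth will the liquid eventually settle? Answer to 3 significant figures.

Volume balance on the tank: A dh/dt = Q_in − 0.0318 √h. At steady state dh/dt = 0:
Q_in = 0.0318 √h_ss ⇒ √h_ss = 0.0320/0.0318 = 1.0063.
h_ss = 1.0063² = 1.0126 m. (Since h₀ = 0.271 m < h_ss, the level will rise toward this value.)

1.01 m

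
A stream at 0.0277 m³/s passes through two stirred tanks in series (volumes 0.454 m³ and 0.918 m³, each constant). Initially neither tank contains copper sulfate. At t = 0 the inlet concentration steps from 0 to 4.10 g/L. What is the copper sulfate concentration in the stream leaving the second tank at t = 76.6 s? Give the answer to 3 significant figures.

3.33 g/L

Time constants: τᵢ = Vᵢ/Q for each well-mixed tank.
τ₁ = 0.454/0.0277 = 16.390 s; τ₂ = 0.918/0.0277 = 33.141 s.
Tank 1: C₁ = C_in(1 − e^(−t/τ₁)). Tank 2 (τ₁ ≠ τ₂): C₂ = C_in[1 − (τ₁ e^(−t/τ₁) − τ₂ e^(−t/τ₂))/(τ₁ − τ₂)].
At t = 76.6: e^(−t/τ₁) = 0.0093385, e^(−t/τ₂) = 0.099127.
C₂ = 4.10·[1 − (16.390·0.0093385 − 33.141·0.099127)/(-16.751)] = 4.10·0.81302 = 3.3334 g/L.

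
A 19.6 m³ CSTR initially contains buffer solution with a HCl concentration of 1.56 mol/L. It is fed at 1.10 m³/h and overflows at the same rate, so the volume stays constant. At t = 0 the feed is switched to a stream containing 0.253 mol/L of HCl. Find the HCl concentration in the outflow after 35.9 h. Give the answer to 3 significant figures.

Accumulation = in − out for the solute gives V dC/dt = Q(C_in − C).
Rewrite as dC/dt + C/τ = C_in/τ, τ = V/Q = 17.818 h.
Integrating: C(t) = C_in + (C₀ − C_in) e^(−t/τ).
C(35.9) = 0.253 + (1.56 − 0.253)·e^(−35.9/17.818) = 0.253 + (1.3070)·0.13335 = 0.42729 mol/L.

0.427 mol/L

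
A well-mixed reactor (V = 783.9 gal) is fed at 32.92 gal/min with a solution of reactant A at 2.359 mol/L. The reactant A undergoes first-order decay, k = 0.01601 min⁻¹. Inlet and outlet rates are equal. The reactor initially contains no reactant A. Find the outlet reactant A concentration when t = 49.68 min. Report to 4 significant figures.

Accumulation = in − out − consumed: V dC/dt = Q C_in − Q C − k V C.
dC/dt = (Q/V) C_in − (Q/V + k) C; effective rate a = Q/V + k = 0.0419952 + 0.01601 = 0.0580052 min⁻¹.
C_ss = Q C_in/(Q + kV) = 1.70789 mol/L; C(t) = C_ss + (C₀ − C_ss) e^(−a t).
C(49.68) = 1.70789 + (-1.70789)·e^(−0.0580052·49.68) = 1.70789 + (-1.70789)·0.0560396 = 1.61218 mol/L.

1.612 mol/L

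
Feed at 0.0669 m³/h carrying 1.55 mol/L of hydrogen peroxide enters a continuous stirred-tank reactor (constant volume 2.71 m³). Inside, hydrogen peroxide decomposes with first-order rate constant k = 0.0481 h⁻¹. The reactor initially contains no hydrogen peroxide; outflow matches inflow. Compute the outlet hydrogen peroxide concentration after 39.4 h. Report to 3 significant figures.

0.496 mol/L

Species balance: V dC/dt = Q C_in − Q C − k V C.
This is linear with rate a = Q/V + k = 0.072786 h⁻¹.
C_ss = Q C_in/(Q + kV) = 0.52570 mol/L; C(t) = C_ss + (C₀ − C_ss) e^(−a t).
C(39.4) = 0.52570 + (-0.52570)·e^(−0.072786·39.4) = 0.52570 + (-0.52570)·0.056825 = 0.49583 mol/L.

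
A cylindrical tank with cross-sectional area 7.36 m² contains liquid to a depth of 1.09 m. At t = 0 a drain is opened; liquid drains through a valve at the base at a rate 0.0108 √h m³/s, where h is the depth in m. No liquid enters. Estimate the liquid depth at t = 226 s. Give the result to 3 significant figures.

With no inflow, A dh/dt = −0.0108 √h.
This is separable: 2 d(√h)/dt = −0.0108/A, so √h = √h₀ − (0.0108/(2A)) t.
√h = √1.09 − 0.0108·226/(2·7.36) = 1.0440 − 0.16582 = 0.87822.
h = 0.87822² = 0.77126 m.

0.771 m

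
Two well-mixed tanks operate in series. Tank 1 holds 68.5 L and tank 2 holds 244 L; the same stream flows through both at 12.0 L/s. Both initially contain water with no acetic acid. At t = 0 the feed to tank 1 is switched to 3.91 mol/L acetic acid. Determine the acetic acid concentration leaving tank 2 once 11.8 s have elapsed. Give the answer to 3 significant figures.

Each tank obeys Vᵢ dCᵢ/dt = Q(Cᵢ₋₁ − Cᵢ), so τᵢ = Vᵢ/Q.
τ₁ = 68.5/12.0 = 5.7083 s; τ₂ = 244/12.0 = 20.333 s.
Tank 1: C₁ = C_in(1 − e^(−t/τ₁)). Tank 2 (τ₁ ≠ τ₂): C₂ = C_in[1 − (τ₁ e^(−t/τ₁) − τ₂ e^(−t/τ₂))/(τ₁ − τ₂)].
At t = 11.8: e^(−t/τ₁) = 0.12655, e^(−t/τ₂) = 0.55971.
C₂ = 3.91·[1 − (5.7083·0.12655 − 20.333·0.55971)/(-14.625)] = 3.91·0.27121 = 1.0604 mol/L.

1.06 mol/L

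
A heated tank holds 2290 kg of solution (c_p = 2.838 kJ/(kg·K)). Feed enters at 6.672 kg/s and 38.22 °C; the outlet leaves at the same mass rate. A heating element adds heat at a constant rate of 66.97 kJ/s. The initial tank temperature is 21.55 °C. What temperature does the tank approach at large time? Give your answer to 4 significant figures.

41.76 °C

Energy balance: M c_p dT/dt = ṁ c_p (T_in − T) + 66.97.
At steady state dT/dt = 0 ⇒ T_ss = T_in + Q̇/(ṁ c_p) = 38.22 + 66.97/(6.672·2.838) = 41.7568 °C.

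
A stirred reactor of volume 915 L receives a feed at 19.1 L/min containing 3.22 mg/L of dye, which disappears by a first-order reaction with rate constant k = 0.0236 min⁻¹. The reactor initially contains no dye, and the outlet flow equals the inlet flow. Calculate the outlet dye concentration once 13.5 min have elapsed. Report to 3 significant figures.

Species balance: V dC/dt = Q C_in − Q C − k V C.
This is linear with rate a = Q/V + k = 0.044474 min⁻¹.
C_ss = Q C_in/(Q + kV) = 1.5113 mg/L; C(t) = C_ss + (C₀ − C_ss) e^(−a t).
C(13.5) = 1.5113 + (-1.5113)·e^(−0.044474·13.5) = 1.5113 + (-1.5113)·0.54859 = 0.68223 mg/L.

0.682 mg/L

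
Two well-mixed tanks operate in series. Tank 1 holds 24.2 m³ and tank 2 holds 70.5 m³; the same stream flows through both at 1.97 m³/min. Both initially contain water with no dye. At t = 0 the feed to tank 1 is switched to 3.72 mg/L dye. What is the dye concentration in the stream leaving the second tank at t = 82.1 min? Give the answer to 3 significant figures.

3.15 mg/L

Species balance on tank i: dCᵢ/dt = (Cᵢ₋₁ − Cᵢ)/τᵢ with τᵢ = Vᵢ/Q.
τ₁ = 24.2/1.97 = 12.284 min; τ₂ = 70.5/1.97 = 35.787 min.
Solving the cascade with C₁(0)=C₂(0)=0 gives C₂(t) = C_in[1 − (τ₁ e^(−t/τ₁) − τ₂ e^(−t/τ₂))/(τ₁ − τ₂)].
At t = 82.1: e^(−t/τ₁) = 0.0012516, e^(−t/τ₂) = 0.10085.
C₂ = 3.72·[1 − (12.284·0.0012516 − 35.787·0.10085)/(-23.503)] = 3.72·0.84710 = 3.1512 mg/L.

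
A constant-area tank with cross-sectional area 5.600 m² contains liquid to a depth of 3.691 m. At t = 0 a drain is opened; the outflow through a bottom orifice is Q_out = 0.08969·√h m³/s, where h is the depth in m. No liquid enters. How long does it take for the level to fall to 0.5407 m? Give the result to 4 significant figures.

148.1 s

Unsteady balance on liquid volume: A dh/dt = −0.08969 √h.
Separate and integrate: 2(√h − √h₀) = −(0.08969/A) t.
t = 2A(√h₀ − √h)/0.08969 = 2·5.600·(√3.691 − √0.5407)/0.08969
  = 11.2000 × (1.92120 − 0.735323) / 0.08969 = 148.086 s.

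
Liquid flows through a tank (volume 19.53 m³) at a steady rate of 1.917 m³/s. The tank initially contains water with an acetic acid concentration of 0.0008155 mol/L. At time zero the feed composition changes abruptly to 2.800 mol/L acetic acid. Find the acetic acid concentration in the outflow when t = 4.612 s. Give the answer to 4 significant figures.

1.020 mol/L

Transient balance on the dissolved component: V dC/dt = Q(C_in − C).
Rewrite as dC/dt + C/τ = C_in/τ, τ = V/Q = 10.1878 s.
This is linear first-order; C(t) = C_in + (C₀ − C_in) e^(−t/τ).
C(4.612) = 2.800 + (0.0008155 − 2.800)·e^(−4.612/10.1878) = 2.800 + (-2.79918)·0.635910 = 1.01997 mol/L.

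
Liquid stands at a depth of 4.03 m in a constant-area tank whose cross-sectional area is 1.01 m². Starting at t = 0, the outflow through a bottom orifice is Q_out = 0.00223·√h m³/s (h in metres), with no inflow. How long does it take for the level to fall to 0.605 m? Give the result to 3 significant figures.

1110 s

With no inflow, A dh/dt = −0.00223 √h.
This is separable: 2 d(√h)/dt = −0.00223/A, so √h = √h₀ − (0.00223/(2A)) t.
t = 2A(√h₀ − √h)/0.00223 = 2·1.01·(√4.03 − √0.605)/0.00223
  = 2.0200 × (2.0075 − 0.77782) / 0.00223 = 1113.9 s.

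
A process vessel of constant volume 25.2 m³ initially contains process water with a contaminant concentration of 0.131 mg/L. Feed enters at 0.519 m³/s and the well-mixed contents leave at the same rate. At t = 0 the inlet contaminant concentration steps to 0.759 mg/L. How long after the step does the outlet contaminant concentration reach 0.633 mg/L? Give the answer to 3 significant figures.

Accumulation = in − out for the solute gives V dC/dt = Q(C_in − C), so τ = V/Q = 48.555 s.
C(t) = C_in + (C₀ − C_in) e^(−t/τ). Set C = 0.633 and solve for t:
e^(−t/τ) = (C − C_in)/(C₀ − C_in) = (0.633 − 0.759)/(0.131 − 0.759) = 0.20064
t = −τ ln(…) = 48.555 × 1.6063 = 77.992 s.

78.0 s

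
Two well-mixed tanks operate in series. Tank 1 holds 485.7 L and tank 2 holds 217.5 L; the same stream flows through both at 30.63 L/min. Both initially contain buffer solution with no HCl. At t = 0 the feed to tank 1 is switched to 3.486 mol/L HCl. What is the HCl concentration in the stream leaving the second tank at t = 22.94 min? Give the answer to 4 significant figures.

2.112 mol/L

Species balance on tank i: dCᵢ/dt = (Cᵢ₋₁ − Cᵢ)/τᵢ with τᵢ = Vᵢ/Q.
τ₁ = 485.7/30.63 = 15.8570 min; τ₂ = 217.5/30.63 = 7.10088 min.
Tank 1: C₁ = C_in(1 − e^(−t/τ₁)). Tank 2 (τ₁ ≠ τ₂): C₂ = C_in[1 − (τ₁ e^(−t/τ₁) − τ₂ e^(−t/τ₂))/(τ₁ − τ₂)].
At t = 22.94: e^(−t/τ₁) = 0.235350, e^(−t/τ₂) = 0.0395344.
C₂ = 3.486·[1 − (15.8570·0.235350 − 7.10088·0.0395344)/(8.75612)] = 3.486·0.605850 = 2.11199 mol/L.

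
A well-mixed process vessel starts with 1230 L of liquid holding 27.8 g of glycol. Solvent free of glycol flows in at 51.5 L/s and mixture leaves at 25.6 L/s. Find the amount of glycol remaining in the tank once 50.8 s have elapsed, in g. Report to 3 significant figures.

Let m(t) be the amount of glycol. Volume: V(t) = V₀ + (Q_in − Q_out) t = 1230 + 25.900 t; V(50.8) = 2545.7 L.
Species balance (pure solvent in): dm/dt = −Q_out · m/V(t).
dm/m = −Q_out dt/(V₀ + 25.900 t); integrating gives ln(m/m₀) = −(Q_out/(Q_in−Q_out)) ln(V/V₀).
m = m₀ (V₀/V)^(Q_out/(Q_in−Q_out)) = 27.8 × (1230/2545.7)^(0.98842) = 13.546 g.

13.5 g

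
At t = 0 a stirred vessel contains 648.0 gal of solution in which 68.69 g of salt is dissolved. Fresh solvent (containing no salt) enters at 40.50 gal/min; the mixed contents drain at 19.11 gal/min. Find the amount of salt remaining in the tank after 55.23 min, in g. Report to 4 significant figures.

Let m(t) be the amount of salt. Volume: V(t) = V₀ + (Q_in − Q_out) t = 648.0 + 21.3900 t; V(55.23) = 1829.37 gal.
Species balance (pure solvent in): dm/dt = −Q_out · m/V(t).
dm/m = −Q_out dt/(V₀ + 21.3900 t); integrating gives ln(m/m₀) = −(Q_out/(Q_in−Q_out)) ln(V/V₀).
m = m₀ (V₀/V)^(Q_out/(Q_in−Q_out)) = 68.69 × (648.0/1829.37)^(0.893408) = 27.1776 g.

27.18 g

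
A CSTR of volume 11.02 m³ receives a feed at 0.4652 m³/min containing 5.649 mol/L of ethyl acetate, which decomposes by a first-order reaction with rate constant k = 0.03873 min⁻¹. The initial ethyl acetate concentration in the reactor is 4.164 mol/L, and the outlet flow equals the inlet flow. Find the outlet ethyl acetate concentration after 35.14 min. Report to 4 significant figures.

V dC/dt = Q(C_in − C) − k V C.
dC/dt = (Q/V) C_in − (Q/V + k) C; effective rate a = Q/V + k = 0.0422142 + 0.03873 = 0.0809442 min⁻¹.
C_ss = Q C_in/(Q + kV) = 2.94608 mol/L; C(t) = C_ss + (C₀ − C_ss) e^(−a t).
C(35.14) = 2.94608 + (1.21792)·e^(−0.0809442·35.14) = 2.94608 + (1.21792)·0.0581705 = 3.01692 mol/L.

3.017 mol/L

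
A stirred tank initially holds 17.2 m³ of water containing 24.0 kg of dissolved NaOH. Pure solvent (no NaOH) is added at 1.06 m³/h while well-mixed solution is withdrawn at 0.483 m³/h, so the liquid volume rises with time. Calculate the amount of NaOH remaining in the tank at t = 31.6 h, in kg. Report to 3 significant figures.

13.1 kg

Total volume: dV/dt = Q_in − Q_out = 0.57700 m³/h, so V(t) = 17.2 + 0.57700 t and V(31.6) = 35.433 m³.
Species balance (pure solvent in): dm/dt = −Q_out · m/V(t).
Separate: dm/m = −Q_out dt/V(t) ⇒ ln(m/m₀) = −(Q_out/(Q_in−Q_out)) ln(V/V₀).
m = m₀ (V₀/V)^(Q_out/(Q_in−Q_out)) = 24.0 × (17.2/35.433)^(0.83709) = 13.106 kg.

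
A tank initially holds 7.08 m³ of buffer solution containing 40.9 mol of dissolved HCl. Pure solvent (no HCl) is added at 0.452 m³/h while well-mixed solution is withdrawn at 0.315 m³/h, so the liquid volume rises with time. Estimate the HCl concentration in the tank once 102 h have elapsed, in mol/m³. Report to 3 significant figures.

Let m(t) be the amount of HCl. Volume: V(t) = V₀ + (Q_in − Q_out) t = 7.08 + 0.13700 t; V(102) = 21.054 m³.
Species balance (pure solvent in): dm/dt = −Q_out · m/V(t).
Separate: dm/m = −Q_out dt/V(t) ⇒ ln(m/m₀) = −(Q_out/(Q_in−Q_out)) ln(V/V₀).
m = m₀ (V₀/V)^(Q_out/(Q_in−Q_out)) = 40.9 × (7.08/21.054)^(2.2993) = 3.3379 mol.
C = m/V = 3.3379/21.054 = 0.15854 mol/m³.

0.159 mol/m³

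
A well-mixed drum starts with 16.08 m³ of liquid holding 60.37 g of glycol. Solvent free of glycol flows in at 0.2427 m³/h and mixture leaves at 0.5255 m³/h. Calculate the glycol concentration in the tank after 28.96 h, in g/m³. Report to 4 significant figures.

Total volume: dV/dt = Q_in − Q_out = -0.282800 m³/h, so V(t) = 16.08 − 0.282800 t and V(28.96) = 7.89011 m³.
Solute balance: dm/dt = 0 − Q_out C = −Q_out m/V(t).
Separate: dm/m = −Q_out dt/V(t) ⇒ ln(m/m₀) = −(Q_out/(Q_in−Q_out)) ln(V/V₀).
m = m₀ (V₀/V)^(Q_out/(Q_in−Q_out)) = 60.37 × (16.08/7.89011)^(-1.85820) = 16.0790 g.
C = m/V = 16.0790/7.89011 = 2.03787 g/m³.

2.038 g/m³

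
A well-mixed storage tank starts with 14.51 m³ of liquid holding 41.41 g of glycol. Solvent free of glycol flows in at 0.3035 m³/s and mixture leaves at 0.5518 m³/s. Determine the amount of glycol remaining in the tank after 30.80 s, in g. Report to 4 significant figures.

Total volume: dV/dt = Q_in − Q_out = -0.248300 m³/s, so V(t) = 14.51 − 0.248300 t and V(30.80) = 6.86236 m³.
Solute balance: dm/dt = 0 − Q_out C = −Q_out m/V(t).
dm/m = −Q_out dt/(V₀ − 0.248300 t); integrating gives ln(m/m₀) = −(Q_out/(Q_in−Q_out)) ln(V/V₀).
m = m₀ (V₀/V)^(Q_out/(Q_in−Q_out)) = 41.41 × (14.51/6.86236)^(-2.22231) = 7.84193 g.

7.842 g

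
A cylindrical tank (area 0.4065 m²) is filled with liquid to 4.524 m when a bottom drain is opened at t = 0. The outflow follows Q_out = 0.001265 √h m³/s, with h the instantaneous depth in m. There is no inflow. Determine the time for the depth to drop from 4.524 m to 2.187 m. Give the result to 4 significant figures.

With no inflow, A dh/dt = −0.001265 √h.
This is separable: 2 d(√h)/dt = −0.001265/A, so √h = √h₀ − (0.001265/(2A)) t.
t = 2A(√h₀ − √h)/0.001265 = 2·0.4065·(√4.524 − √2.187)/0.001265
  = 0.813000 × (2.12697 − 1.47885) / 0.001265 = 416.538 s.

416.5 s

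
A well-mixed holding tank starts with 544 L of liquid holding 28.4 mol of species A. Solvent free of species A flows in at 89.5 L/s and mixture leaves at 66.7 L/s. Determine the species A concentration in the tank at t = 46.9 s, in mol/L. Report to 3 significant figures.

0.000732 mol/L

Let m(t) be the amount of species A. Volume: V(t) = V₀ + (Q_in − Q_out) t = 544 + 22.800 t; V(46.9) = 1613.3 L.
Solute balance: dm/dt = 0 − Q_out C = −Q_out m/V(t).
Separate: dm/m = −Q_out dt/V(t) ⇒ ln(m/m₀) = −(Q_out/(Q_in−Q_out)) ln(V/V₀).
m = m₀ (V₀/V)^(Q_out/(Q_in−Q_out)) = 28.4 × (544/1613.3)^(2.9254) = 1.1807 mol.
C = m/V = 1.1807/1613.3 = 0.00073187 mol/L.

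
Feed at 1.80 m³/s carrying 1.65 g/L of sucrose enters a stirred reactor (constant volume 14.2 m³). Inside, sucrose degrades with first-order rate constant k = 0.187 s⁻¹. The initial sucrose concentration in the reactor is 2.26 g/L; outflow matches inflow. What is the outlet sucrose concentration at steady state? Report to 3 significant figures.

0.667 g/L

Species balance: V dC/dt = Q C_in − Q C − k V C.
Steady state (dC/dt = 0): C_ss = Q C_in/(Q + kV) = C_in/(1 + kV/Q).
C_ss = 1.80·1.65/(1.80 + 0.187·14.2) = 2.9700/4.4554 = 0.66661 g/L.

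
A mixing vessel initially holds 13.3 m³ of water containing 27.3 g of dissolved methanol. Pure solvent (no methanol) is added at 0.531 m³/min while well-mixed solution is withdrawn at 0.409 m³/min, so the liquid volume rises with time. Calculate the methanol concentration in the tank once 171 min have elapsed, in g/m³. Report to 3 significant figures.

0.0338 g/m³

Total volume: dV/dt = Q_in − Q_out = 0.12200 m³/min, so V(t) = 13.3 + 0.12200 t and V(171) = 34.162 m³.
No methanol enters, so dm/dt = −Q_out · (m/V).
dm/m = −Q_out dt/(V₀ + 0.12200 t); integrating gives ln(m/m₀) = −(Q_out/(Q_in−Q_out)) ln(V/V₀).
m = m₀ (V₀/V)^(Q_out/(Q_in−Q_out)) = 27.3 × (13.3/34.162)^(3.3525) = 1.1553 g.
C = m/V = 1.1553/34.162 = 0.033818 g/m³.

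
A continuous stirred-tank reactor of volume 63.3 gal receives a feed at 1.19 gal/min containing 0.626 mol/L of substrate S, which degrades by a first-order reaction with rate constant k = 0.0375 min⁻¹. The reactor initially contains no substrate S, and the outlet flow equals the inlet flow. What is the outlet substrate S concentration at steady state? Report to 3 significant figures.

V dC/dt = Q(C_in − C) − k V C.
Steady state (dC/dt = 0): C_ss = Q C_in/(Q + kV) = C_in/(1 + kV/Q).
C_ss = 1.19·0.626/(1.19 + 0.0375·63.3) = 0.74494/3.5637 = 0.20903 mol/L.

0.209 mol/L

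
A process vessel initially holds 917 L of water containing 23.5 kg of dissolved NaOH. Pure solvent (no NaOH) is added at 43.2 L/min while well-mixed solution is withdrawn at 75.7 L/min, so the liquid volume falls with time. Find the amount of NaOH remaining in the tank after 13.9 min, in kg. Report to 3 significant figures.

Let m(t) be the amount of NaOH. Volume: V(t) = V₀ + (Q_in − Q_out) t = 917 − 32.500 t; V(13.9) = 465.25 L.
Solute balance: dm/dt = 0 − Q_out C = −Q_out m/V(t).
dm/m = −Q_out dt/(V₀ − 32.500 t); integrating gives ln(m/m₀) = −(Q_out/(Q_in−Q_out)) ln(V/V₀).
m = m₀ (V₀/V)^(Q_out/(Q_in−Q_out)) = 23.5 × (917/465.25)^(-2.3292) = 4.8382 kg.

4.84 kg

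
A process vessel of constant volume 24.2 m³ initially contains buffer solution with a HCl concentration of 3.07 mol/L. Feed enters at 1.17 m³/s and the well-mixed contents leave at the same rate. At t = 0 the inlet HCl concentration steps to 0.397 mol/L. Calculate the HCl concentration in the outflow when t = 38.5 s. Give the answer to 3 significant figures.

0.813 mol/L

Unsteady species balance (constant V, well mixed): V dC/dt = Q(C_in − C).
Time constant τ = V/Q = 24.2/1.17 = 20.684 s.
This is linear first-order; C(t) = C_in + (C₀ − C_in) e^(−t/τ).
C(38.5) = 0.397 + (3.07 − 0.397)·e^(−38.5/20.684) = 0.397 + (2.6730)·0.15546 = 0.81255 mol/L.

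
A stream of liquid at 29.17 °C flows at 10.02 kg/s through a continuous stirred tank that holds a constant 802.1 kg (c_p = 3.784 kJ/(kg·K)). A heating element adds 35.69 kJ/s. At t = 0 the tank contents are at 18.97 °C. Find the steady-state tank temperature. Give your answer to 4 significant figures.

30.11 °C

M c_p dT/dt = ṁ c_p (T_in − T) + Q̇.
At steady state dT/dt = 0 ⇒ T_ss = T_in + Q̇/(ṁ c_p) = 29.17 + 35.69/(10.02·3.784) = 30.1113 °C.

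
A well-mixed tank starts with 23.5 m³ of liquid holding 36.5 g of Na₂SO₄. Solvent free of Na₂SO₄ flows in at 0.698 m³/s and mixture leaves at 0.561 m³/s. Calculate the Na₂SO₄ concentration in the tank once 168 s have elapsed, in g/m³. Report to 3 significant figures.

0.0479 g/m³

Total volume: dV/dt = Q_in − Q_out = 0.13700 m³/s, so V(t) = 23.5 + 0.13700 t and V(168) = 46.516 m³.
Species balance (pure solvent in): dm/dt = −Q_out · m/V(t).
dm/m = −Q_out dt/(V₀ + 0.13700 t); integrating gives ln(m/m₀) = −(Q_out/(Q_in−Q_out)) ln(V/V₀).
m = m₀ (V₀/V)^(Q_out/(Q_in−Q_out)) = 36.5 × (23.5/46.516)^(4.0949) = 2.2285 g.
C = m/V = 2.2285/46.516 = 0.047909 g/m³.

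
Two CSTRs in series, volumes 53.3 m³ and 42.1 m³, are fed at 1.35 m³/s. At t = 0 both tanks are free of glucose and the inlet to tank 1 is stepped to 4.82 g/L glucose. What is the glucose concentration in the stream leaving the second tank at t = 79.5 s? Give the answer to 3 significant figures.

3.17 g/L

Each tank obeys Vᵢ dCᵢ/dt = Q(Cᵢ₋₁ − Cᵢ), so τᵢ = Vᵢ/Q.
τ₁ = 53.3/1.35 = 39.481 s; τ₂ = 42.1/1.35 = 31.185 s.
Tank 1: C₁ = C_in(1 − e^(−t/τ₁)). Tank 2 (τ₁ ≠ τ₂): C₂ = C_in[1 − (τ₁ e^(−t/τ₁) − τ₂ e^(−t/τ₂))/(τ₁ − τ₂)].
At t = 79.5: e^(−t/τ₁) = 0.13351, e^(−t/τ₂) = 0.078137.
C₂ = 4.82·[1 − (39.481·0.13351 − 31.185·0.078137)/(8.2963)] = 4.82·0.65836 = 3.1733 g/L.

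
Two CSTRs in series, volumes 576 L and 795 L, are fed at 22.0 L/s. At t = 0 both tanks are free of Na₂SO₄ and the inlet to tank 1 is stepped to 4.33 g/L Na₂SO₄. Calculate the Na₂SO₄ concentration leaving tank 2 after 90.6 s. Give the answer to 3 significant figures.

3.41 g/L

Each tank obeys Vᵢ dCᵢ/dt = Q(Cᵢ₋₁ − Cᵢ), so τᵢ = Vᵢ/Q.
τ₁ = 576/22.0 = 26.182 s; τ₂ = 795/22.0 = 36.136 s.
Tank 1: C₁ = C_in(1 − e^(−t/τ₁)). Tank 2 (τ₁ ≠ τ₂): C₂ = C_in[1 − (τ₁ e^(−t/τ₁) − τ₂ e^(−t/τ₂))/(τ₁ − τ₂)].
At t = 90.6: e^(−t/τ₁) = 0.031417, e^(−t/τ₂) = 0.081499.
C₂ = 4.33·[1 − (26.182·0.031417 − 36.136·0.081499)/(-9.9545)] = 4.33·0.78678 = 3.4068 g/L.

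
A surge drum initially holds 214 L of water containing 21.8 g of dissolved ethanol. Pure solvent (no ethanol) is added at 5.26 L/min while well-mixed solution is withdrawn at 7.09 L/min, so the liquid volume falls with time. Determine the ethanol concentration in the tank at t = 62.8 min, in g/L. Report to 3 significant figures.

0.0111 g/L

Total volume: dV/dt = Q_in − Q_out = -1.8300 L/min, so V(t) = 214 − 1.8300 t and V(62.8) = 99.076 L.
No ethanol enters, so dm/dt = −Q_out · (m/V).
Separate: dm/m = −Q_out dt/V(t) ⇒ ln(m/m₀) = −(Q_out/(Q_in−Q_out)) ln(V/V₀).
m = m₀ (V₀/V)^(Q_out/(Q_in−Q_out)) = 21.8 × (214/99.076)^(-3.8743) = 1.1033 g.
C = m/V = 1.1033/99.076 = 0.011136 g/L.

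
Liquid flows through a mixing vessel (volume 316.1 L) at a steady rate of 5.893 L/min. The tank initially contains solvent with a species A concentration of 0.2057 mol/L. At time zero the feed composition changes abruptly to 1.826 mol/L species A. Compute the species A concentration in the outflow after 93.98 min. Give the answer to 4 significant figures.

Species balance on the tank: V dC/dt = Q(C_in − C).
Rewrite as dC/dt + C/τ = C_in/τ, τ = V/Q = 53.6399 min.
Integrating: C(t) = C_in + (C₀ − C_in) e^(−t/τ).
C(93.98) = 1.826 + (0.2057 − 1.826)·e^(−93.98/53.6399) = 1.826 + (-1.62030)·0.173417 = 1.54501 mol/L.

1.545 mol/L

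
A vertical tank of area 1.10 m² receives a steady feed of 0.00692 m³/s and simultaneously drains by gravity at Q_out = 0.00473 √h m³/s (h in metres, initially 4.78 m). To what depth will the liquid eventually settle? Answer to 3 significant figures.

Volume balance on the tank: A dh/dt = Q_in − 0.00473 √h. At steady state dh/dt = 0:
Q_in = 0.00473 √h_ss ⇒ √h_ss = 0.00692/0.00473 = 1.4630.
h_ss = 1.4630² = 2.1404 m. (Since h₀ = 4.78 m > h_ss, the level will fall toward this value.)

2.14 m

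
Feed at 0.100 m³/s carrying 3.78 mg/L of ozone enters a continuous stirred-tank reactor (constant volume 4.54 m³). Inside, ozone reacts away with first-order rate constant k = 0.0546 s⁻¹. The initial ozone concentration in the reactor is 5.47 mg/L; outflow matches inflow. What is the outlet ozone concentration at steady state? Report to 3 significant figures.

V dC/dt = Q(C_in − C) − k V C.
At steady state: 0 = Q C_in − (Q + kV) C_ss, so C_ss = Q C_in/(Q + kV).
C_ss = 0.100·3.78/(0.100 + 0.0546·4.54) = 0.37800/0.34788 = 1.0866 mg/L.

1.09 mg/L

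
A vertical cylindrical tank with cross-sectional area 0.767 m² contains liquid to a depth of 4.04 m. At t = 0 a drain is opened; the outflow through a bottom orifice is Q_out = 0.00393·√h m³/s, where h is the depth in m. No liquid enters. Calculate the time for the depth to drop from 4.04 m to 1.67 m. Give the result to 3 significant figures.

Unsteady balance on liquid volume: A dh/dt = −0.00393 √h.
This is separable: 2 d(√h)/dt = −0.00393/A, so √h = √h₀ − (0.00393/(2A)) t.
t = 2A(√h₀ − √h)/0.00393 = 2·0.767·(√4.04 − √1.67)/0.00393
  = 1.5340 × (2.0100 − 1.2923) / 0.00393 = 280.14 s.

280 s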